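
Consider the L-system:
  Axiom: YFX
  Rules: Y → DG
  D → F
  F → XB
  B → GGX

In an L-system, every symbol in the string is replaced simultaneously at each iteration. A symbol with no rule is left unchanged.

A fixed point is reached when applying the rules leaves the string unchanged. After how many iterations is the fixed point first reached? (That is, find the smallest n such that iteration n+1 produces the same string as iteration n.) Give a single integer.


Answer: 4

Derivation:
Step 0: YFX
Step 1: DGXBX
Step 2: FGXGGXX
Step 3: XBGXGGXX
Step 4: XGGXGXGGXX
Step 5: XGGXGXGGXX  (unchanged — fixed point at step 4)


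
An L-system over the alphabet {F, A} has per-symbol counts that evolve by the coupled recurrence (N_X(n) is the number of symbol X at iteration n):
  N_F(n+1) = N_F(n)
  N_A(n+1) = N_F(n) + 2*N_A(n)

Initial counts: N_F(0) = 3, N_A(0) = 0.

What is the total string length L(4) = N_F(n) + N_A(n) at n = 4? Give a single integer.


Step 0: N_F=3, N_A=0, L=3
Step 1: N_F=3, N_A=3, L=6
Step 2: N_F=3, N_A=9, L=12
Step 3: N_F=3, N_A=21, L=24
Step 4: N_F=3, N_A=45, L=48

Answer: 48


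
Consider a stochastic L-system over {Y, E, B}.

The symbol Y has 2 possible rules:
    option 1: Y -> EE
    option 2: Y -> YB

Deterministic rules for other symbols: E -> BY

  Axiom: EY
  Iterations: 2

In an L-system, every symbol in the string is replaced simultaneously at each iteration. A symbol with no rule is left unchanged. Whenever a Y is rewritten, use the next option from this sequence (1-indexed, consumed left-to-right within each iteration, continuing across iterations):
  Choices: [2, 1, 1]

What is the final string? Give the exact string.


Answer: BEEEEB

Derivation:
Step 0: EY
Step 1: BYYB  (used choices [2])
Step 2: BEEEEB  (used choices [1, 1])


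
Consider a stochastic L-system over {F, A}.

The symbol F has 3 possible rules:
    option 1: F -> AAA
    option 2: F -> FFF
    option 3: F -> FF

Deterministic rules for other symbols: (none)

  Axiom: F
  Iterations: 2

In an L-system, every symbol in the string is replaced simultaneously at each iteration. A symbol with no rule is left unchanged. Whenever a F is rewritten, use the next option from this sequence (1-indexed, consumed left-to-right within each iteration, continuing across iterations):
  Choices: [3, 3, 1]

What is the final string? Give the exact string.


Answer: FFAAA

Derivation:
Step 0: F
Step 1: FF  (used choices [3])
Step 2: FFAAA  (used choices [3, 1])


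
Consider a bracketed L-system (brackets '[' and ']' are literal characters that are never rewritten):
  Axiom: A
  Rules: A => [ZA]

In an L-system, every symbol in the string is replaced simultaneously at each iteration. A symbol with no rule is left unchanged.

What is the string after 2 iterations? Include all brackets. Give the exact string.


Step 0: A
Step 1: [ZA]
Step 2: [Z[ZA]]

Answer: [Z[ZA]]


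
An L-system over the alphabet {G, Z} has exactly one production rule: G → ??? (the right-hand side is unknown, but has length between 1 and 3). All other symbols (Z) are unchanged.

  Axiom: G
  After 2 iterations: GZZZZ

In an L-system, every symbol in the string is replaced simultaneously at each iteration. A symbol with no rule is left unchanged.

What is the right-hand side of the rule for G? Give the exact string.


Answer: GZZ

Derivation:
Trying G → GZZ:
  Step 0: G
  Step 1: GZZ
  Step 2: GZZZZ
Matches the given result.


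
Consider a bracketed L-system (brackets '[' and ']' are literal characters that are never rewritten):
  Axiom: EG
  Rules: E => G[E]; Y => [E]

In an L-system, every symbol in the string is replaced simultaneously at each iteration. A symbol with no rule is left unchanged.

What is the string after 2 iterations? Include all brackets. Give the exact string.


Step 0: EG
Step 1: G[E]G
Step 2: G[G[E]]G

Answer: G[G[E]]G


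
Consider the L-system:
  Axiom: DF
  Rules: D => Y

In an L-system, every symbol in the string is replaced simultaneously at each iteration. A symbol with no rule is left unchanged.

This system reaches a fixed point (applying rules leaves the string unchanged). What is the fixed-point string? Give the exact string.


Step 0: DF
Step 1: YF
Step 2: YF  (unchanged — fixed point at step 1)

Answer: YF


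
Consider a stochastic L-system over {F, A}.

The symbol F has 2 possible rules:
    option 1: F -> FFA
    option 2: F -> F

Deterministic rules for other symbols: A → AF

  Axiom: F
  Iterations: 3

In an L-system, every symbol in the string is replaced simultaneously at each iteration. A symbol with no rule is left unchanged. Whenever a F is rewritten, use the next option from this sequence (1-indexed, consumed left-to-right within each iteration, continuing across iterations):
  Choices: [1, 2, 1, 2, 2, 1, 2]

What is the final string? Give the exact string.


Step 0: F
Step 1: FFA  (used choices [1])
Step 2: FFFAAF  (used choices [2, 1])
Step 3: FFFFAAFAFF  (used choices [2, 2, 1, 2])

Answer: FFFFAAFAFF


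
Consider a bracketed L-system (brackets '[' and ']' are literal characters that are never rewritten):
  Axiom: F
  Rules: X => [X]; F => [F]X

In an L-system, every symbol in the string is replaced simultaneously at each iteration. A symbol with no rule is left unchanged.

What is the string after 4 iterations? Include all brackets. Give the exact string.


Step 0: F
Step 1: [F]X
Step 2: [[F]X][X]
Step 3: [[[F]X][X]][[X]]
Step 4: [[[[F]X][X]][[X]]][[[X]]]

Answer: [[[[F]X][X]][[X]]][[[X]]]


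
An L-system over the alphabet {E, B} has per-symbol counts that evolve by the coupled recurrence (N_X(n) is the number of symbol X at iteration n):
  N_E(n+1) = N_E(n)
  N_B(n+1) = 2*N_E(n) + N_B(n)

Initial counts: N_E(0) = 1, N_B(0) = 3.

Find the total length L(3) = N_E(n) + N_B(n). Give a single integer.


Step 0: N_E=1, N_B=3, L=4
Step 1: N_E=1, N_B=5, L=6
Step 2: N_E=1, N_B=7, L=8
Step 3: N_E=1, N_B=9, L=10

Answer: 10


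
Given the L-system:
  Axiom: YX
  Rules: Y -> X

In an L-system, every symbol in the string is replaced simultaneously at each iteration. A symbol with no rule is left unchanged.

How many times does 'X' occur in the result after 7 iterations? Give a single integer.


Answer: 2

Derivation:
Step 0: YX  (1 'X')
Step 1: XX  (2 'X')
Step 2: XX  (2 'X')
Step 3: XX  (2 'X')
Step 4: XX  (2 'X')
Step 5: XX  (2 'X')
Step 6: XX  (2 'X')
Step 7: XX  (2 'X')


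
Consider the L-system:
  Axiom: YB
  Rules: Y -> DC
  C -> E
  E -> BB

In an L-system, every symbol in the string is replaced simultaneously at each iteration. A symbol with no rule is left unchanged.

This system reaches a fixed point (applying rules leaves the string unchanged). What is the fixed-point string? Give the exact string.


Answer: DBBB

Derivation:
Step 0: YB
Step 1: DCB
Step 2: DEB
Step 3: DBBB
Step 4: DBBB  (unchanged — fixed point at step 3)


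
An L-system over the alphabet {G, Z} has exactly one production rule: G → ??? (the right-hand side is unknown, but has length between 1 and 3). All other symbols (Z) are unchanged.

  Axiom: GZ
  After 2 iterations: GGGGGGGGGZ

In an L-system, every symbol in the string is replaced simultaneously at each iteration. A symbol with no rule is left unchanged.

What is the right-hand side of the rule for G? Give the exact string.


Trying G → GGG:
  Step 0: GZ
  Step 1: GGGZ
  Step 2: GGGGGGGGGZ
Matches the given result.

Answer: GGG


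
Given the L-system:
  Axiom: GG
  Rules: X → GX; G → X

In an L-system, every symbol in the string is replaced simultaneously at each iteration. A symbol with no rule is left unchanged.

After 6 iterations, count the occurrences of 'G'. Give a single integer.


Answer: 10

Derivation:
Step 0: GG  (2 'G')
Step 1: XX  (0 'G')
Step 2: GXGX  (2 'G')
Step 3: XGXXGX  (2 'G')
Step 4: GXXGXGXXGX  (4 'G')
Step 5: XGXGXXGXXGXGXXGX  (6 'G')
Step 6: GXXGXXGXGXXGXGXXGXXGXGXXGX  (10 'G')


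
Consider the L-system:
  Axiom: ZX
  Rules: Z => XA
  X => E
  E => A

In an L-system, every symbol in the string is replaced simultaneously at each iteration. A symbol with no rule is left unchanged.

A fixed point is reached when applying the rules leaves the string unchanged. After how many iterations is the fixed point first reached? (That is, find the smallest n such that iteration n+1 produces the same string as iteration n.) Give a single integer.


Step 0: ZX
Step 1: XAE
Step 2: EAA
Step 3: AAA
Step 4: AAA  (unchanged — fixed point at step 3)

Answer: 3


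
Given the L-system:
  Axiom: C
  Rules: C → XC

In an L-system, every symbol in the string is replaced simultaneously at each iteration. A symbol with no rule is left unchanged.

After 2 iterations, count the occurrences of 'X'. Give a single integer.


Answer: 2

Derivation:
Step 0: C  (0 'X')
Step 1: XC  (1 'X')
Step 2: XXC  (2 'X')


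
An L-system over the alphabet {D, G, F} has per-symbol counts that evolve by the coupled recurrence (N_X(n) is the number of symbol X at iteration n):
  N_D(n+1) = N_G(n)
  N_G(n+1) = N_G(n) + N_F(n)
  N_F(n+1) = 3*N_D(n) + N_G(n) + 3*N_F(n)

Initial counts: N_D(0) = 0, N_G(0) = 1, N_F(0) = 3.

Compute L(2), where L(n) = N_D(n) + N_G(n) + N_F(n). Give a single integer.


Answer: 55

Derivation:
Step 0: N_D=0, N_G=1, N_F=3, L=4
Step 1: N_D=1, N_G=4, N_F=10, L=15
Step 2: N_D=4, N_G=14, N_F=37, L=55


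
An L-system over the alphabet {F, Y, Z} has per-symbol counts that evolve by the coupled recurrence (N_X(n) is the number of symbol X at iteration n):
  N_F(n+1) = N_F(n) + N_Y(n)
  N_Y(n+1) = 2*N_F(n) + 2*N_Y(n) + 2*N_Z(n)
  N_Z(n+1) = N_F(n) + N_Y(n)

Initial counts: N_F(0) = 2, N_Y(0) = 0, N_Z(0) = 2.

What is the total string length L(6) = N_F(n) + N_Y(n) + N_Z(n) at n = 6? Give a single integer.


Step 0: N_F=2, N_Y=0, N_Z=2, L=4
Step 1: N_F=2, N_Y=8, N_Z=2, L=12
Step 2: N_F=10, N_Y=24, N_Z=10, L=44
Step 3: N_F=34, N_Y=88, N_Z=34, L=156
Step 4: N_F=122, N_Y=312, N_Z=122, L=556
Step 5: N_F=434, N_Y=1112, N_Z=434, L=1980
Step 6: N_F=1546, N_Y=3960, N_Z=1546, L=7052

Answer: 7052


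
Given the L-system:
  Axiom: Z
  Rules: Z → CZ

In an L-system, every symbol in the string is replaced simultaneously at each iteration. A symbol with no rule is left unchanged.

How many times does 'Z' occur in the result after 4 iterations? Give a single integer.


Step 0: Z  (1 'Z')
Step 1: CZ  (1 'Z')
Step 2: CCZ  (1 'Z')
Step 3: CCCZ  (1 'Z')
Step 4: CCCCZ  (1 'Z')

Answer: 1


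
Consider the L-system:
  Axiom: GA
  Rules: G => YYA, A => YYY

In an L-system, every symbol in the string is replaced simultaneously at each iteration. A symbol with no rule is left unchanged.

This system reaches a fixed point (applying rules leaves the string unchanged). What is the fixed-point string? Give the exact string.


Answer: YYYYYYYY

Derivation:
Step 0: GA
Step 1: YYAYYY
Step 2: YYYYYYYY
Step 3: YYYYYYYY  (unchanged — fixed point at step 2)


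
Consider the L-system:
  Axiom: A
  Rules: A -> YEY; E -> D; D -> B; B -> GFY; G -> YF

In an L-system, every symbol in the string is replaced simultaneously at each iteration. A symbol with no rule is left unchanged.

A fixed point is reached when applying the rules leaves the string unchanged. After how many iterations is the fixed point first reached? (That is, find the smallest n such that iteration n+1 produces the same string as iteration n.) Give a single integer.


Step 0: A
Step 1: YEY
Step 2: YDY
Step 3: YBY
Step 4: YGFYY
Step 5: YYFFYY
Step 6: YYFFYY  (unchanged — fixed point at step 5)

Answer: 5


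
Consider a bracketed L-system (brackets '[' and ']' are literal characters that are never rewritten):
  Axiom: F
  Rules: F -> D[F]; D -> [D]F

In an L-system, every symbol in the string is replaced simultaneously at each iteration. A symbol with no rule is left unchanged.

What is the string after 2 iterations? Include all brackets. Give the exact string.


Answer: [D]F[D[F]]

Derivation:
Step 0: F
Step 1: D[F]
Step 2: [D]F[D[F]]


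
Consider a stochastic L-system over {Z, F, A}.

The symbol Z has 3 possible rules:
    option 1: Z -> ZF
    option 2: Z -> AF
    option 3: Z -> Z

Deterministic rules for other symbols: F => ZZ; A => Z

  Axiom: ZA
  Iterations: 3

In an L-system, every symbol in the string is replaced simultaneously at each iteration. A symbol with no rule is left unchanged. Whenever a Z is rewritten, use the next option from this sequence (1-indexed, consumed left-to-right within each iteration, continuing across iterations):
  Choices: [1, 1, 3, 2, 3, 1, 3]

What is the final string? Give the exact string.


Step 0: ZA
Step 1: ZFZ  (used choices [1])
Step 2: ZFZZZ  (used choices [1, 3])
Step 3: AFZZZZFZ  (used choices [2, 3, 1, 3])

Answer: AFZZZZFZ


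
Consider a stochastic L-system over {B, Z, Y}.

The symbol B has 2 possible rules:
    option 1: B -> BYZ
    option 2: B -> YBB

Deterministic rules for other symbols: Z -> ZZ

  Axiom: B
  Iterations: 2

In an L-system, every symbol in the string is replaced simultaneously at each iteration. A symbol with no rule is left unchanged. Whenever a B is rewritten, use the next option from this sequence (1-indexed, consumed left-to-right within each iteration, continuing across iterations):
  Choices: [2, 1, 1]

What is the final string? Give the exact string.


Step 0: B
Step 1: YBB  (used choices [2])
Step 2: YBYZBYZ  (used choices [1, 1])

Answer: YBYZBYZ


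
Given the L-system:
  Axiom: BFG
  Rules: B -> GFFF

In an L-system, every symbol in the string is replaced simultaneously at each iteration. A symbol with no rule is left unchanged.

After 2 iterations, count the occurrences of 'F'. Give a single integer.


Step 0: BFG  (1 'F')
Step 1: GFFFFG  (4 'F')
Step 2: GFFFFG  (4 'F')

Answer: 4


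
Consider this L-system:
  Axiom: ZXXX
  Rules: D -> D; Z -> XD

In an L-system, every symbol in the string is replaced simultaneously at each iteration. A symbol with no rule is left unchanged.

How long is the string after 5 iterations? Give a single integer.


Step 0: length = 4
Step 1: length = 5
Step 2: length = 5
Step 3: length = 5
Step 4: length = 5
Step 5: length = 5

Answer: 5


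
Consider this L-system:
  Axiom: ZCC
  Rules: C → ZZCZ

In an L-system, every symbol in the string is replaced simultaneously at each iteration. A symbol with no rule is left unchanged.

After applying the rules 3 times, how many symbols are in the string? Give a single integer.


Step 0: length = 3
Step 1: length = 9
Step 2: length = 15
Step 3: length = 21

Answer: 21


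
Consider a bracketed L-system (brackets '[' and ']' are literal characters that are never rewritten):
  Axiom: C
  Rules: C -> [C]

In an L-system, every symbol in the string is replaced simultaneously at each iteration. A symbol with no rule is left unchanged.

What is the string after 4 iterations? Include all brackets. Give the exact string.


Step 0: C
Step 1: [C]
Step 2: [[C]]
Step 3: [[[C]]]
Step 4: [[[[C]]]]

Answer: [[[[C]]]]


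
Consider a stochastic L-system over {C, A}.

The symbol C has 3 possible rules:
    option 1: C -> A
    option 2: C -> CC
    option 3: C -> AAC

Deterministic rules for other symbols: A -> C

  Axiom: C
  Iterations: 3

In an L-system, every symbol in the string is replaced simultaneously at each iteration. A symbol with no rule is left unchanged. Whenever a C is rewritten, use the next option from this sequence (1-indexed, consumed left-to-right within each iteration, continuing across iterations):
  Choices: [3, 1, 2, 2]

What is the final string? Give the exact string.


Step 0: C
Step 1: AAC  (used choices [3])
Step 2: CCA  (used choices [1])
Step 3: CCCCC  (used choices [2, 2])

Answer: CCCCC


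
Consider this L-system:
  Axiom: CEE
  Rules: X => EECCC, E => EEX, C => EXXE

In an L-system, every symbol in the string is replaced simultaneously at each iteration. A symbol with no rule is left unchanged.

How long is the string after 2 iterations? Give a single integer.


Answer: 38

Derivation:
Step 0: length = 3
Step 1: length = 10
Step 2: length = 38


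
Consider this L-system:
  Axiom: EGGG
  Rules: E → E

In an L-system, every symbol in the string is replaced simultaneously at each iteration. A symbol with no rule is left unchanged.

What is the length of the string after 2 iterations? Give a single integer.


Answer: 4

Derivation:
Step 0: length = 4
Step 1: length = 4
Step 2: length = 4


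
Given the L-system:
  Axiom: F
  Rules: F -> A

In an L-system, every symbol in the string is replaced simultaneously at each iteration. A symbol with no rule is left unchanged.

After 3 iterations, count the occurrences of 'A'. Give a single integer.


Answer: 1

Derivation:
Step 0: F  (0 'A')
Step 1: A  (1 'A')
Step 2: A  (1 'A')
Step 3: A  (1 'A')


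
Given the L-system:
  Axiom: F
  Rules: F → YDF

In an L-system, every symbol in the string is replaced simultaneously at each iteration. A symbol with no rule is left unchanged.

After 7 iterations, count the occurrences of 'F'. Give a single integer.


Answer: 1

Derivation:
Step 0: F  (1 'F')
Step 1: YDF  (1 'F')
Step 2: YDYDF  (1 'F')
Step 3: YDYDYDF  (1 'F')
Step 4: YDYDYDYDF  (1 'F')
Step 5: YDYDYDYDYDF  (1 'F')
Step 6: YDYDYDYDYDYDF  (1 'F')
Step 7: YDYDYDYDYDYDYDF  (1 'F')


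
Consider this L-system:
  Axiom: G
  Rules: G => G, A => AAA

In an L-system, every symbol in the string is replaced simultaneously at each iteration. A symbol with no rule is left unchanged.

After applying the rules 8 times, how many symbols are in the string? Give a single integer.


Answer: 1

Derivation:
Step 0: length = 1
Step 1: length = 1
Step 2: length = 1
Step 3: length = 1
Step 4: length = 1
Step 5: length = 1
Step 6: length = 1
Step 7: length = 1
Step 8: length = 1


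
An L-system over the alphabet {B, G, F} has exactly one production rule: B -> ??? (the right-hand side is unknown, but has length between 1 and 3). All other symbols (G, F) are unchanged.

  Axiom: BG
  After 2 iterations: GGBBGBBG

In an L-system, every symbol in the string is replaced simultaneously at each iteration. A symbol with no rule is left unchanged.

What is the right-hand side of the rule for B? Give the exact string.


Answer: GBB

Derivation:
Trying B -> GBB:
  Step 0: BG
  Step 1: GBBG
  Step 2: GGBBGBBG
Matches the given result.


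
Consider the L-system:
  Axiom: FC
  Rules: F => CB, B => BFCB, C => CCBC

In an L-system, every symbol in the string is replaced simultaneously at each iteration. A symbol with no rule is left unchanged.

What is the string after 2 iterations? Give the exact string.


Step 0: FC
Step 1: CBCCBC
Step 2: CCBCBFCBCCBCCCBCBFCBCCBC

Answer: CCBCBFCBCCBCCCBCBFCBCCBC


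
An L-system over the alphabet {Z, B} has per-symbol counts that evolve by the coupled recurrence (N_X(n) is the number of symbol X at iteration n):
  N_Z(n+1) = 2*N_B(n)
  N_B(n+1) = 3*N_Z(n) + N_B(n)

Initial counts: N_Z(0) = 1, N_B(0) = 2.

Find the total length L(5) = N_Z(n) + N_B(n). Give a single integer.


Step 0: N_Z=1, N_B=2, L=3
Step 1: N_Z=4, N_B=5, L=9
Step 2: N_Z=10, N_B=17, L=27
Step 3: N_Z=34, N_B=47, L=81
Step 4: N_Z=94, N_B=149, L=243
Step 5: N_Z=298, N_B=431, L=729

Answer: 729


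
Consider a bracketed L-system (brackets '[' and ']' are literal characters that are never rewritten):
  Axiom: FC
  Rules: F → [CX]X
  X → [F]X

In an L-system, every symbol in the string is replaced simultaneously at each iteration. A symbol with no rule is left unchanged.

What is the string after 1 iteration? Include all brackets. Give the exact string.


Step 0: FC
Step 1: [CX]XC

Answer: [CX]XC


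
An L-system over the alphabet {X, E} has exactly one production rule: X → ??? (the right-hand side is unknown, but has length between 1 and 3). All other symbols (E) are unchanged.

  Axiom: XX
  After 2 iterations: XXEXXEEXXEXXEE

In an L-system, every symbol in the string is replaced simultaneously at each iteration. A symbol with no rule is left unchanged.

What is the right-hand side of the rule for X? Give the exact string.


Trying X → XXE:
  Step 0: XX
  Step 1: XXEXXE
  Step 2: XXEXXEEXXEXXEE
Matches the given result.

Answer: XXE


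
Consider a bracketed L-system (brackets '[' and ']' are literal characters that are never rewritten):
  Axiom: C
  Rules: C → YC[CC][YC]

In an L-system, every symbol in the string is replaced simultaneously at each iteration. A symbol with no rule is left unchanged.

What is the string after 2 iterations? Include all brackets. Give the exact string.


Answer: YYC[CC][YC][YC[CC][YC]YC[CC][YC]][YYC[CC][YC]]

Derivation:
Step 0: C
Step 1: YC[CC][YC]
Step 2: YYC[CC][YC][YC[CC][YC]YC[CC][YC]][YYC[CC][YC]]


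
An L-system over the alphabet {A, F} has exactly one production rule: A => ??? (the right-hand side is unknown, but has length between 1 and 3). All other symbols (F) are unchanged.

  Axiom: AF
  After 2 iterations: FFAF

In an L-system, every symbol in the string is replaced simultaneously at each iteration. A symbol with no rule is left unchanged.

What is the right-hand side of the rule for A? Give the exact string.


Answer: FA

Derivation:
Trying A => FA:
  Step 0: AF
  Step 1: FAF
  Step 2: FFAF
Matches the given result.


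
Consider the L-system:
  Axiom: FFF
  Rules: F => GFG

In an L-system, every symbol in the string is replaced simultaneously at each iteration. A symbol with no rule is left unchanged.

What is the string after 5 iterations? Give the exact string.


Answer: GGGGGFGGGGGGGGGGFGGGGGGGGGGFGGGGG

Derivation:
Step 0: FFF
Step 1: GFGGFGGFG
Step 2: GGFGGGGFGGGGFGG
Step 3: GGGFGGGGGGFGGGGGGFGGG
Step 4: GGGGFGGGGGGGGFGGGGGGGGFGGGG
Step 5: GGGGGFGGGGGGGGGGFGGGGGGGGGGFGGGGG


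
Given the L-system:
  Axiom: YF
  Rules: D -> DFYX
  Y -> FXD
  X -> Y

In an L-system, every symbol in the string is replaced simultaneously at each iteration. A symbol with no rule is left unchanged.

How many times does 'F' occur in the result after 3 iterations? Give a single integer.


Step 0: YF  (1 'F')
Step 1: FXDF  (2 'F')
Step 2: FYDFYXF  (3 'F')
Step 3: FFXDDFYXFFXDYF  (6 'F')

Answer: 6


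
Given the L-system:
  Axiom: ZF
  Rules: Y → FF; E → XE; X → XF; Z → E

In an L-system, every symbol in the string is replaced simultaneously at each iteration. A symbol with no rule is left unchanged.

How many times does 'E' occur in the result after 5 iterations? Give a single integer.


Answer: 1

Derivation:
Step 0: ZF  (0 'E')
Step 1: EF  (1 'E')
Step 2: XEF  (1 'E')
Step 3: XFXEF  (1 'E')
Step 4: XFFXFXEF  (1 'E')
Step 5: XFFFXFFXFXEF  (1 'E')


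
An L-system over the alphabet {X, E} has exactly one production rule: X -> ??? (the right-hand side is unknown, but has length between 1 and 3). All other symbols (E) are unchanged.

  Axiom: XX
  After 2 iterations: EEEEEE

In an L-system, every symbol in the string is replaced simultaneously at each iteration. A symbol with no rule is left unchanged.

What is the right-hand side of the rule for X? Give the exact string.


Trying X -> EEE:
  Step 0: XX
  Step 1: EEEEEE
  Step 2: EEEEEE
Matches the given result.

Answer: EEE


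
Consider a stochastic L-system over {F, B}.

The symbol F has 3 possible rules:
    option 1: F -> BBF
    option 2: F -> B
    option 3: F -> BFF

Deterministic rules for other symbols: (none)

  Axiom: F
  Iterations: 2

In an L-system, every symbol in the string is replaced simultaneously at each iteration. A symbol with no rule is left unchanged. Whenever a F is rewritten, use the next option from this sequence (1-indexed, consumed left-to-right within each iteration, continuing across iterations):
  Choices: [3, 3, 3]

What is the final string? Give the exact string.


Answer: BBFFBFF

Derivation:
Step 0: F
Step 1: BFF  (used choices [3])
Step 2: BBFFBFF  (used choices [3, 3])


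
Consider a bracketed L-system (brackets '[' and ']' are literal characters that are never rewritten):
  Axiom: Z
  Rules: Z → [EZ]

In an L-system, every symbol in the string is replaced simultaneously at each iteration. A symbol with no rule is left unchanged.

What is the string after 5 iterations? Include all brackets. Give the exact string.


Answer: [E[E[E[E[EZ]]]]]

Derivation:
Step 0: Z
Step 1: [EZ]
Step 2: [E[EZ]]
Step 3: [E[E[EZ]]]
Step 4: [E[E[E[EZ]]]]
Step 5: [E[E[E[E[EZ]]]]]


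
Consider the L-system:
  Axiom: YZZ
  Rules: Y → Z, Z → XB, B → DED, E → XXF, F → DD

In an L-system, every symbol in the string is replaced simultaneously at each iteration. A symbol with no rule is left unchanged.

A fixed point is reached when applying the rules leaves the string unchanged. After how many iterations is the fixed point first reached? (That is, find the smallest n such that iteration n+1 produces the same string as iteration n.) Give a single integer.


Answer: 5

Derivation:
Step 0: YZZ
Step 1: ZXBXB
Step 2: XBXDEDXDED
Step 3: XDEDXDXXFDXDXXFD
Step 4: XDXXFDXDXXDDDXDXXDDD
Step 5: XDXXDDDXDXXDDDXDXXDDD
Step 6: XDXXDDDXDXXDDDXDXXDDD  (unchanged — fixed point at step 5)


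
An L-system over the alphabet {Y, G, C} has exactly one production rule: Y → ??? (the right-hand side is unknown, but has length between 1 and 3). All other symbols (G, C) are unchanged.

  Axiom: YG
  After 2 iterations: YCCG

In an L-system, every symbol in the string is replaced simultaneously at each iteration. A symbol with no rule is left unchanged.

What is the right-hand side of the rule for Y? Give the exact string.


Trying Y → YC:
  Step 0: YG
  Step 1: YCG
  Step 2: YCCG
Matches the given result.

Answer: YC


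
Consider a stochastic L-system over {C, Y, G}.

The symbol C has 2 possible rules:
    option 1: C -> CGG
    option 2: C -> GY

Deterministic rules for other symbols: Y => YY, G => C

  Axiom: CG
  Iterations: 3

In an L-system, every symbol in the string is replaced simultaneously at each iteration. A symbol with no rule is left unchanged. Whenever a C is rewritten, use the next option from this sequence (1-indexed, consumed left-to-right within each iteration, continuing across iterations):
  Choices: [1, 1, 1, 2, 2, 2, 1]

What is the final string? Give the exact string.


Answer: GYCCGYGYCGGCC

Derivation:
Step 0: CG
Step 1: CGGC  (used choices [1])
Step 2: CGGCCCGG  (used choices [1, 1])
Step 3: GYCCGYGYCGGCC  (used choices [2, 2, 2, 1])


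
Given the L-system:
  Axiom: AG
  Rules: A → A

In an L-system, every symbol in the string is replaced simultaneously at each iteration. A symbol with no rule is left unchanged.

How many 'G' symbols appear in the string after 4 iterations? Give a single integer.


Answer: 1

Derivation:
Step 0: AG  (1 'G')
Step 1: AG  (1 'G')
Step 2: AG  (1 'G')
Step 3: AG  (1 'G')
Step 4: AG  (1 'G')


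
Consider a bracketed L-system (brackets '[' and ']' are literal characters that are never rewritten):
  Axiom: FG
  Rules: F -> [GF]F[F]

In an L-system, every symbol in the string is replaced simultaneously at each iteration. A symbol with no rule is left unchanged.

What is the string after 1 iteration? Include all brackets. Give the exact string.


Step 0: FG
Step 1: [GF]F[F]G

Answer: [GF]F[F]G


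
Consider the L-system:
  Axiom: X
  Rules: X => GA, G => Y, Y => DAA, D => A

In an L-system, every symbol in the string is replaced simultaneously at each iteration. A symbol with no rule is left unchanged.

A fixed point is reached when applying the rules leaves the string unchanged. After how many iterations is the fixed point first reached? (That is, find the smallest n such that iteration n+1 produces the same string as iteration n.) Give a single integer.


Answer: 4

Derivation:
Step 0: X
Step 1: GA
Step 2: YA
Step 3: DAAA
Step 4: AAAA
Step 5: AAAA  (unchanged — fixed point at step 4)


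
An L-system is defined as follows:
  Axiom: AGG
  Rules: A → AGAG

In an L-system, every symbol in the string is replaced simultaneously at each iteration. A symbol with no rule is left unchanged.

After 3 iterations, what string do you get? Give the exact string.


Step 0: AGG
Step 1: AGAGGG
Step 2: AGAGGAGAGGGG
Step 3: AGAGGAGAGGGAGAGGAGAGGGGG

Answer: AGAGGAGAGGGAGAGGAGAGGGGG


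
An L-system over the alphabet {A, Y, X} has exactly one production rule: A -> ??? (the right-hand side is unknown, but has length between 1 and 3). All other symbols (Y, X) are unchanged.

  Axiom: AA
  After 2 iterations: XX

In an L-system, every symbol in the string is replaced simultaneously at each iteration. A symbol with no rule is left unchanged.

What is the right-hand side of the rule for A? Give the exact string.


Trying A -> X:
  Step 0: AA
  Step 1: XX
  Step 2: XX
Matches the given result.

Answer: X


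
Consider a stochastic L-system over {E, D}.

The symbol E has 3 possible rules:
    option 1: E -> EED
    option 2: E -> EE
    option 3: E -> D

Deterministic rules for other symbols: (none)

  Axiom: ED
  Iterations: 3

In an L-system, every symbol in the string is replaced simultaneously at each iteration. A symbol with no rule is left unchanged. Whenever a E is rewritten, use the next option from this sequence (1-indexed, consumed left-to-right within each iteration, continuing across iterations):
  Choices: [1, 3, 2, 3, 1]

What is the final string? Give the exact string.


Answer: DDEEDDD

Derivation:
Step 0: ED
Step 1: EEDD  (used choices [1])
Step 2: DEEDD  (used choices [3, 2])
Step 3: DDEEDDD  (used choices [3, 1])


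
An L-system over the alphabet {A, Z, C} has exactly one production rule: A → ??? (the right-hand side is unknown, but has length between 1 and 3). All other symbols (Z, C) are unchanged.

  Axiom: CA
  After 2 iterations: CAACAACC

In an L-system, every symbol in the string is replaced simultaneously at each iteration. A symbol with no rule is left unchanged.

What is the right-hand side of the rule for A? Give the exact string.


Answer: AAC

Derivation:
Trying A → AAC:
  Step 0: CA
  Step 1: CAAC
  Step 2: CAACAACC
Matches the given result.


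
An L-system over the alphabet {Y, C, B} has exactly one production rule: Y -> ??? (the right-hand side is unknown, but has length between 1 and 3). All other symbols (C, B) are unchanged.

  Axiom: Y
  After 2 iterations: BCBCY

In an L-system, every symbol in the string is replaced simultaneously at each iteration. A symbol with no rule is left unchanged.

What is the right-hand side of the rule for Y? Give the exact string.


Answer: BCY

Derivation:
Trying Y -> BCY:
  Step 0: Y
  Step 1: BCY
  Step 2: BCBCY
Matches the given result.


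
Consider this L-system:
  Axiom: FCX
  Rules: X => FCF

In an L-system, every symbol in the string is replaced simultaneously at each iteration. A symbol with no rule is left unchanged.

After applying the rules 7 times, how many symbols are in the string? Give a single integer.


Step 0: length = 3
Step 1: length = 5
Step 2: length = 5
Step 3: length = 5
Step 4: length = 5
Step 5: length = 5
Step 6: length = 5
Step 7: length = 5

Answer: 5


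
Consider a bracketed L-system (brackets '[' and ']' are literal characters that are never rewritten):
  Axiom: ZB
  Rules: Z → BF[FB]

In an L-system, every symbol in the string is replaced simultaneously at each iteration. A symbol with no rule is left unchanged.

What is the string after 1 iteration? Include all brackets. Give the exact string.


Answer: BF[FB]B

Derivation:
Step 0: ZB
Step 1: BF[FB]B


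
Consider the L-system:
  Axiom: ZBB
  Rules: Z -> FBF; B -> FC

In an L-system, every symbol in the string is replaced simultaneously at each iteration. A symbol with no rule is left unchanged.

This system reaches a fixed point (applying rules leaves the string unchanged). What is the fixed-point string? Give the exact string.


Answer: FFCFFCFC

Derivation:
Step 0: ZBB
Step 1: FBFFCFC
Step 2: FFCFFCFC
Step 3: FFCFFCFC  (unchanged — fixed point at step 2)


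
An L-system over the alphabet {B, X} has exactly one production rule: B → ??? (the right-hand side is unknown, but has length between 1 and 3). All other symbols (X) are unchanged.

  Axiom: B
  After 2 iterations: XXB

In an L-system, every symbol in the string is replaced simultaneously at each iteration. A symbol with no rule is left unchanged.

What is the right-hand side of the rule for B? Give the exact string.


Trying B → XB:
  Step 0: B
  Step 1: XB
  Step 2: XXB
Matches the given result.

Answer: XB


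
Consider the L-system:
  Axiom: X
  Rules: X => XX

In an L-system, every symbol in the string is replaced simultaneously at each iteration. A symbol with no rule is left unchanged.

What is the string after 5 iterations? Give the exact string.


Step 0: X
Step 1: XX
Step 2: XXXX
Step 3: XXXXXXXX
Step 4: XXXXXXXXXXXXXXXX
Step 5: XXXXXXXXXXXXXXXXXXXXXXXXXXXXXXXX

Answer: XXXXXXXXXXXXXXXXXXXXXXXXXXXXXXXX


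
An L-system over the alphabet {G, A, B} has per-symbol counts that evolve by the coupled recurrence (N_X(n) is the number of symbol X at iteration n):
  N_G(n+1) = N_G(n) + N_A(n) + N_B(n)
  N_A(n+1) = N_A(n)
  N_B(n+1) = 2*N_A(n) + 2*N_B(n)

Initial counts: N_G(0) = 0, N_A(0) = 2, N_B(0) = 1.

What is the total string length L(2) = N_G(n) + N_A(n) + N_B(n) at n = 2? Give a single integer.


Step 0: N_G=0, N_A=2, N_B=1, L=3
Step 1: N_G=3, N_A=2, N_B=6, L=11
Step 2: N_G=11, N_A=2, N_B=16, L=29

Answer: 29


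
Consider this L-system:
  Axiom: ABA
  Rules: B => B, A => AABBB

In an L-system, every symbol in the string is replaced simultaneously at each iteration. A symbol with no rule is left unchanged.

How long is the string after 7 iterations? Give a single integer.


Step 0: length = 3
Step 1: length = 11
Step 2: length = 27
Step 3: length = 59
Step 4: length = 123
Step 5: length = 251
Step 6: length = 507
Step 7: length = 1019

Answer: 1019


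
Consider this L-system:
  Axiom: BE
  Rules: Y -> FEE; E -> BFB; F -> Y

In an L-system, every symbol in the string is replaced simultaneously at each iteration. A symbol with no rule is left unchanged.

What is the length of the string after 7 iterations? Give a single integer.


Step 0: length = 2
Step 1: length = 4
Step 2: length = 4
Step 3: length = 6
Step 4: length = 10
Step 5: length = 12
Step 6: length = 20
Step 7: length = 30

Answer: 30


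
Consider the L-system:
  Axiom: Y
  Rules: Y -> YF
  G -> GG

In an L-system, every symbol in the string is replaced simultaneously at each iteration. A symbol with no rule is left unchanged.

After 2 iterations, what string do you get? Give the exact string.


Answer: YFF

Derivation:
Step 0: Y
Step 1: YF
Step 2: YFF


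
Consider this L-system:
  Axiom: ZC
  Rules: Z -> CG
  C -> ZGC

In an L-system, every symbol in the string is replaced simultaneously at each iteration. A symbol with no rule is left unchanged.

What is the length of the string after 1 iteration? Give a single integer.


Step 0: length = 2
Step 1: length = 5

Answer: 5


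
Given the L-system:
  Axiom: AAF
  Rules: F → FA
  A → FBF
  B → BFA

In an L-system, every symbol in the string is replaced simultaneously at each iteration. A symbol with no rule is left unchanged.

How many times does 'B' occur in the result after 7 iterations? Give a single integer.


Answer: 352

Derivation:
Final string: FAFBFFABFAFAFAFBFBFAFAFBFFAFBFFAFBFFABFAFABFAFAFBFFAFBFFABFAFAFAFBFFABFAFAFAFBFFABFAFAFAFBFBFAFAFBFFAFBFBFAFAFBFFAFBFFABFAFAFAFBFFABFAFAFAFBFBFAFAFBFFAFBFFAFBFFABFAFAFAFBFBFAFAFBFFAFBFBFAFAFBFFAFBFFABFAFAFAFBFFABFAFAFAFBFBFAFAFBFFAFBFFAFBFFABFAFAFAFBFBFAFAFBFFAFBFFAFBFFABFAFABFAFAFBFFAFBFFABFAFAFAFBFFABFAFAFAFBFFABFAFAFAFBFBFAFAFBFFAFBFFAFBFFABFAFABFAFAFBFFAFBFFABFAFAFAFBFFABFAFAFAFBFFABFAFAFAFBFBFAFAFBFFAFBFBFAFAFBFFAFBFFABFAFAFAFBFFABFAFAFAFBFBFAFAFBFFAFBFFAFBFFABFAFAFAFBFBFAFAFBFFAFBFFAFBFFABFAFAFAFBFBFAFAFBFFAFBFFAFBFFABFAFABFAFAFBFFAFBFFABFAFAFAFBFFABFAFAFAFBFFABFAFAFAFBFBFAFAFBFFAFBFBFAFAFBFFAFBFFABFAFAFAFBFFABFAFAFAFBFBFAFAFBFFAFBFFAFBFFABFAFAFAFBFBFAFAFBFFAFBFFAFBFFABFAFAFAFBFBFAFAFBFFAFBFFAFBFFABFAFABFAFAFBFFAFBFFABFAFAFAFBFFABFAFAFAFBFFABFAFAFAFBFBFAFAFBFFAFBFBFAFAFBFFAFBFFABFAFAFAFBFFABFAFAFAFBFBFAFAFBFFAFBFFAFBFFABFAFAFAFBFBFAFAFBFFAFBFBFAFAFBFFAFBFFABFAFAFAFBFFABFAFAFAFBFBFAFAFBFFAFBFFAFBFFABFAFAFAFBFBFAFAFBFFAFBFFAFBFFABFAFABFAFAFBFFAFBFFABFAFAFAFBFFABFAFAFAFBFFABFAFAFAFBFBFAFAFBFFAFBFFAFBFFABFAFABFAFAFBFFAFBFFABFAFAFAFBFFABFAFAFAFBFFABFAFAFAFBFBFAFAFBFFAFBFBFAFAFBFFAFBFFABFAFAFAFBFFABFAFAFAFBFBFAFAFBFFAFBFFAFBFFABFAFAFAFBFBFAFAFBFFAFBFFAFBFFABFAFAFAFBFBFAFAFBFFAFBFFAFBFFABFAFABFAFAFBFFAFBFFABFAFAFAFBFFABFAFAFAFBFFABFAFAFAFBFBFAFAFBFFAFBFBFAFAFBFFAFBFFABFAFAFAFBFFABFAFAFAFBFBFAFAFBFFAFBFFAFBFFABFAFAFAFBFBFAFAFBFFAFBFFAFBFFABFAFAFAFBFBFAFAFBFFAFBFFAFBFFABFAFABFAFAFBFFAFBFFABFAFAFAFBFFABFAFAFAFBFFABFAFAFAFBFBFAFAFBFFAFBFBFAFAFBFFAFBFFABFAFAFAFBFFABFAFAFAFBFBFAFAFBFFAFBFFAFBFFABFAFAFAFBFBFAFAFBFFAFBFFAFBFFABFAFAFAFBFBFAFAFBFFAFBFFAFBFFABFAFABFAFAFBFFAFBFFABFAFAFAFBFFABFAFABFAFAFBFFAFBFFABFAFAFAFBFFABFAFAFAFBFBFAFAFBFFAFBFFAFBFFABFAFAFAFBFBFAFAFBFFAFBFFAFBFFABFAFABFAFAFBFFAFBFFABFAFAFAFBFFABFAFAFAFBFFABFAFAFAFBFBFAFAFBFFAFBFFAFBFFABFAFABFAFAFBFFAFBFFABFAFAFAFBFFABFAFA
Count of 'B': 352


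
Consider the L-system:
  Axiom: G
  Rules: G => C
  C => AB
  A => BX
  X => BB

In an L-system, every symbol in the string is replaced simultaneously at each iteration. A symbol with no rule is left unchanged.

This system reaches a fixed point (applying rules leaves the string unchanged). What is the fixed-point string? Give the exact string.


Answer: BBBB

Derivation:
Step 0: G
Step 1: C
Step 2: AB
Step 3: BXB
Step 4: BBBB
Step 5: BBBB  (unchanged — fixed point at step 4)


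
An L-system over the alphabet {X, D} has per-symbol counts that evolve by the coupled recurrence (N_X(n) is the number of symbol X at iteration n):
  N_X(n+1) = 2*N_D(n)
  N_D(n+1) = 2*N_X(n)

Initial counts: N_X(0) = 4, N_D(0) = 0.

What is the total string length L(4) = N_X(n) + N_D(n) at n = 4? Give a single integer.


Step 0: N_X=4, N_D=0, L=4
Step 1: N_X=0, N_D=8, L=8
Step 2: N_X=16, N_D=0, L=16
Step 3: N_X=0, N_D=32, L=32
Step 4: N_X=64, N_D=0, L=64

Answer: 64


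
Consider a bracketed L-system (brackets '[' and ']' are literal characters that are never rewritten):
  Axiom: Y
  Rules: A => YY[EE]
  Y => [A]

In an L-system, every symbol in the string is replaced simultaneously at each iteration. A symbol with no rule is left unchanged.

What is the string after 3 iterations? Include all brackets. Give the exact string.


Answer: [[A][A][EE]]

Derivation:
Step 0: Y
Step 1: [A]
Step 2: [YY[EE]]
Step 3: [[A][A][EE]]


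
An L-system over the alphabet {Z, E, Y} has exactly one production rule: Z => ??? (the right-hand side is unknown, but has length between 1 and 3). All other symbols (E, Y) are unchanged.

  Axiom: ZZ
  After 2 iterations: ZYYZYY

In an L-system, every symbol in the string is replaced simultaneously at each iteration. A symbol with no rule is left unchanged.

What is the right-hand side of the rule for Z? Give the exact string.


Answer: ZY

Derivation:
Trying Z => ZY:
  Step 0: ZZ
  Step 1: ZYZY
  Step 2: ZYYZYY
Matches the given result.


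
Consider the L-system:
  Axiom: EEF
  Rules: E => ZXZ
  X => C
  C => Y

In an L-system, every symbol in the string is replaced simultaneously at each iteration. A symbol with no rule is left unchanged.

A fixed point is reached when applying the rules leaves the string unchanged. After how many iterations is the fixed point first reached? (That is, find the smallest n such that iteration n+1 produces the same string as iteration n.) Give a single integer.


Step 0: EEF
Step 1: ZXZZXZF
Step 2: ZCZZCZF
Step 3: ZYZZYZF
Step 4: ZYZZYZF  (unchanged — fixed point at step 3)

Answer: 3


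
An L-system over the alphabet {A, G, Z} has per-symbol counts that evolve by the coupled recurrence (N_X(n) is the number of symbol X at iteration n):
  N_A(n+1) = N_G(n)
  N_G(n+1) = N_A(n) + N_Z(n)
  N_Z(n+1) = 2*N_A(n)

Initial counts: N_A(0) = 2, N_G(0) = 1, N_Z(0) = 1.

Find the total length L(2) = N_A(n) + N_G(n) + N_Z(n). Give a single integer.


Step 0: N_A=2, N_G=1, N_Z=1, L=4
Step 1: N_A=1, N_G=3, N_Z=4, L=8
Step 2: N_A=3, N_G=5, N_Z=2, L=10

Answer: 10


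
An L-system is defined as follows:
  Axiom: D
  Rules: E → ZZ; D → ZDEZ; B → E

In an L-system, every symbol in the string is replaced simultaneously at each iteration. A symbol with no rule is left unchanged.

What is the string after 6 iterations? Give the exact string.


Step 0: D
Step 1: ZDEZ
Step 2: ZZDEZZZZ
Step 3: ZZZDEZZZZZZZ
Step 4: ZZZZDEZZZZZZZZZZ
Step 5: ZZZZZDEZZZZZZZZZZZZZ
Step 6: ZZZZZZDEZZZZZZZZZZZZZZZZ

Answer: ZZZZZZDEZZZZZZZZZZZZZZZZ
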